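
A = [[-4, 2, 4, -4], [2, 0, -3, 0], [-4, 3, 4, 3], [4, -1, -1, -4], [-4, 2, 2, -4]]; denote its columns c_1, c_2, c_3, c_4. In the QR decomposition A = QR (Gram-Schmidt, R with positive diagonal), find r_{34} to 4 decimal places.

c_1 = (-4, 2, -4, 4, -4); ‖c_1‖ = 8.2462, so e_1 = (-0.4851, 0.2425, -0.4851, 0.4851, -0.4851).
e_1·c_2 = (-0.4851)·2 + 0.2425·0 + (-0.4851)·3 + 0.4851·(-1) + (-0.4851)·2 = -3.8806.
u_2 = c_2 + 3.8806·e_1 = (0.1176, 0.9412, 1.1176, 0.8824, 0.1176).
‖u_2‖ = 1.7150, so e_2 = (0.0686, 0.5488, 0.6517, 0.5145, 0.0686).
e_1·c_3 = (-0.4851)·4 + 0.2425·(-3) + (-0.4851)·4 + 0.4851·(-1) + (-0.4851)·2 = -6.0634; e_2·c_3 = 0.0686·4 + 0.5488·(-3) + 0.6517·4 + 0.5145·(-1) + 0.0686·2 = 0.8575.
u_3 = c_3 + 6.0634·e_1 − 0.8575·e_2 = (1.0000, -2.0000, 0.5000, 1.5000, -1.0000).
‖u_3‖ = 2.9155, so e_3 = (0.3430, -0.6860, 0.1715, 0.5145, -0.3430).
r_{34} = e_3·c_4 = -1.5435.

r_{34} = -1.5435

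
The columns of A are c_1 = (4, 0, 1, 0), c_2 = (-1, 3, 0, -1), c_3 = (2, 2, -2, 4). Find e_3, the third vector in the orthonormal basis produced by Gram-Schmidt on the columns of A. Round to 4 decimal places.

c_1 = (4, 0, 1, 0); ‖c_1‖ = 4.1231, so e_1 = (0.9701, 0.0000, 0.2425, 0.0000).
e_1·c_2 = 0.9701·(-1) + 0.0000·3 + 0.2425·0 + 0.0000·(-1) = -0.9701.
u_2 = c_2 + 0.9701·e_1 = (-0.0588, 3.0000, 0.2353, -1.0000).
‖u_2‖ = 3.1716, so e_2 = (-0.0185, 0.9459, 0.0742, -0.3153).
e_1·c_3 = 0.9701·2 + 0.0000·2 + 0.2425·(-2) + 0.0000·4 = 1.4552; e_2·c_3 = (-0.0185)·2 + 0.9459·2 + 0.0742·(-2) + (-0.3153)·4 = 0.4451.
u_3 = c_3 − 1.4552·e_1 − 0.4451·e_2 = (0.5965, 1.5789, -2.3860, 4.1404).
‖u_3‖ = 5.0680, so e_3 = (0.1177, 0.3116, -0.4708, 0.8170).

e_3 = (0.1177, 0.3116, -0.4708, 0.8170)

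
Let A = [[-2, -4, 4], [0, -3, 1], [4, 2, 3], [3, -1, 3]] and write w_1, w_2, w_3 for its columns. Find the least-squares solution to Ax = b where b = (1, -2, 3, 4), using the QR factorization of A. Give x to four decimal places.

x = (0.1601, 0.5061, 0.8290)

e_1 = w_1/‖w_1‖ = (-2, 0, 4, 3)/5.3852 = (-0.3714, 0.0000, 0.7428, 0.5571).
r_{12} = e_1·w_2 = 2.4140.
u_2 = w_2 − 2.4140·e_1 = (-3.1034, -3.0000, 0.2069, -2.3448).
‖u_2‖ = 4.9165, so e_2 = (-0.6312, -0.6102, 0.0421, -0.4769).
r_{13} = e_1·w_3 = 2.4140; r_{23} = e_2·w_3 = -4.4396.
u_3 = w_3 − 2.4140·e_1 + 4.4396·e_2 = (2.0942, -1.7090, 1.3937, -0.4622).
‖u_3‖ = 3.0761, so e_3 = (0.6808, -0.5556, 0.4531, -0.1503).
Qᵀb = (4.0853, -1.1923, 2.5502).
Back-substitute: x_3 = 2.5502/3.0761 = 0.8290.
x_2 = (-1.1923 + 4.4396·0.8290)/4.9165 = 0.5061.
x_1 = (4.0853 − 2.4140·0.5061 − 2.4140·0.8290)/5.3852 = 0.1601.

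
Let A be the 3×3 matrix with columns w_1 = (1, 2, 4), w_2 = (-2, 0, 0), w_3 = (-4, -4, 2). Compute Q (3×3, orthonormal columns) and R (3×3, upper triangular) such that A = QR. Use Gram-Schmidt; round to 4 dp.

w_1 = (1, 2, 4); ‖w_1‖ = 4.5826, so e_1 = (0.2182, 0.4364, 0.8729).
e_1·w_2 = 0.2182·(-2) + 0.4364·0 + 0.8729·0 = -0.4364.
u_2 = w_2 + 0.4364·e_1 = (-1.9048, 0.1905, 0.3810).
‖u_2‖ = 1.9518, so e_2 = (-0.9759, 0.0976, 0.1952).
e_1·w_3 = 0.2182·(-4) + 0.4364·(-4) + 0.8729·2 = -0.8729; e_2·w_3 = (-0.9759)·(-4) + 0.0976·(-4) + 0.1952·2 = 3.9036.
u_3 = w_3 + 0.8729·e_1 − 3.9036·e_2 = (0.0000, -4.0000, 2.0000).
‖u_3‖ = 4.4721, so e_3 = (0.0000, -0.8944, 0.4472).

Q = [[0.2182, -0.9759, 0.0000], [0.4364, 0.0976, -0.8944], [0.8729, 0.1952, 0.4472]], R = [[4.5826, -0.4364, -0.8729], [0.0000, 1.9518, 3.9036], [0.0000, 0.0000, 4.4721]]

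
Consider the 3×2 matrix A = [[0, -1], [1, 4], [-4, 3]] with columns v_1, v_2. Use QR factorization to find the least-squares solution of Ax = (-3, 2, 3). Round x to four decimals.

x = (-0.2646, 0.6878)

v_1 = (0, 1, -4); ‖v_1‖ = 4.1231, so q_1 = (0.0000, 0.2425, -0.9701).
q_1·v_2 = 0.0000·(-1) + 0.2425·4 + (-0.9701)·3 = -1.9403.
u_2 = v_2 + 1.9403·q_1 = (-1.0000, 4.4706, 1.1176).
‖u_2‖ = 4.7154, so q_2 = (-0.2121, 0.9481, 0.2370).
Qᵀb = (-2.4254, 3.2434).
Back-substitute: x_2 = 3.2434/4.7154 = 0.6878.
x_1 = (-2.4254 + 1.9403·0.6878)/4.1231 = -0.2646.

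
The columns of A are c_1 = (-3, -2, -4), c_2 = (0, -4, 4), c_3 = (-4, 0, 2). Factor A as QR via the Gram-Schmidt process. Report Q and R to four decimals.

c_1 = (-3, -2, -4); ‖c_1‖ = 5.3852, so q_1 = (-0.5571, -0.3714, -0.7428).
q_1·c_2 = (-0.5571)·0 + (-0.3714)·(-4) + (-0.7428)·4 = -1.4856.
u_2 = c_2 + 1.4856·q_1 = (-0.8276, -4.5517, 2.8966).
‖u_2‖ = 5.4583, so q_2 = (-0.1516, -0.8339, 0.5307).
q_1·c_3 = (-0.5571)·(-4) + (-0.3714)·0 + (-0.7428)·2 = 0.7428; q_2·c_3 = (-0.1516)·(-4) + (-0.8339)·0 + 0.5307·2 = 1.6678.
u_3 = c_3 − 0.7428·q_1 − 1.6678·q_2 = (-3.3333, 1.6667, 1.6667).
‖u_3‖ = 4.0825, so q_3 = (-0.8165, 0.4082, 0.4082).

Q = [[-0.5571, -0.1516, -0.8165], [-0.3714, -0.8339, 0.4082], [-0.7428, 0.5307, 0.4082]], R = [[5.3852, -1.4856, 0.7428], [0.0000, 5.4583, 1.6678], [0.0000, 0.0000, 4.0825]]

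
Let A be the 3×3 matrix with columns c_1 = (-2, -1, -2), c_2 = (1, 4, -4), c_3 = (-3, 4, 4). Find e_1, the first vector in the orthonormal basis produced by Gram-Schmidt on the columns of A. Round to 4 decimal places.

e_1 = (-0.6667, -0.3333, -0.6667)

c_1 = (-2, -1, -2); ‖c_1‖ = 3.0000, so e_1 = (-0.6667, -0.3333, -0.6667).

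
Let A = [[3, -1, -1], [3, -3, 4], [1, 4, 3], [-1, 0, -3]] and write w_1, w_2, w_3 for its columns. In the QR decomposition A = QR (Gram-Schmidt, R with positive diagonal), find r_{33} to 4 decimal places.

r_{33} = 4.6477

e_1 = w_1/‖w_1‖ = (3, 3, 1, -1)/4.4721 = (0.6708, 0.6708, 0.2236, -0.2236).
r_{12} = e_1·w_2 = -1.7889.
u_2 = w_2 + 1.7889·e_1 = (0.2000, -1.8000, 4.4000, -0.4000).
‖u_2‖ = 4.7749, so e_2 = (0.0419, -0.3770, 0.9215, -0.0838).
r_{13} = e_1·w_3 = 3.3541; r_{23} = e_2·w_3 = 1.4660.
u_3 = w_3 − 3.3541·e_1 − 1.4660·e_2 = (-3.3114, 2.3026, 0.8991, -2.1272).
r_{33} = ‖u_3‖ = 4.6477.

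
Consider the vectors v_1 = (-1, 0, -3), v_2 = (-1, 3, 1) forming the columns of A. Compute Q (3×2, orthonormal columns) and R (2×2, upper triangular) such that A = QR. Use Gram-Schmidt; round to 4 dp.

q_1 = v_1/‖v_1‖ = (-1, 0, -3)/3.1623 = (-0.3162, 0.0000, -0.9487).
r_{12} = q_1·v_2 = -0.6325.
u_2 = v_2 + 0.6325·q_1 = (-1.2000, 3.0000, 0.4000).
‖u_2‖ = 3.2558, so q_2 = (-0.3686, 0.9214, 0.1229).

Q = [[-0.3162, -0.3686], [0.0000, 0.9214], [-0.9487, 0.1229]], R = [[3.1623, -0.6325], [0.0000, 3.2558]]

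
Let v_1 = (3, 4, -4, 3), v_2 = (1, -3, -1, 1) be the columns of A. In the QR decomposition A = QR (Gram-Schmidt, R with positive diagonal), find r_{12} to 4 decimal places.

e_1 = v_1/‖v_1‖ = (3, 4, -4, 3)/7.0711 = (0.4243, 0.5657, -0.5657, 0.4243).
r_{12} = e_1·v_2 = -0.2828.

r_{12} = -0.2828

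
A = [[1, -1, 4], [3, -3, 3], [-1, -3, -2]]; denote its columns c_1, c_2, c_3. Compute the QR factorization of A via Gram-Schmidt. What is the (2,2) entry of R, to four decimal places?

e_1 = c_1/‖c_1‖ = (1, 3, -1)/3.3166 = (0.3015, 0.9045, -0.3015).
r_{12} = e_1·c_2 = -2.1106.
u_2 = c_2 + 2.1106·e_1 = (-0.3636, -1.0909, -3.6364).
r_{22} = ‖u_2‖ = 3.8139.

r_{22} = 3.8139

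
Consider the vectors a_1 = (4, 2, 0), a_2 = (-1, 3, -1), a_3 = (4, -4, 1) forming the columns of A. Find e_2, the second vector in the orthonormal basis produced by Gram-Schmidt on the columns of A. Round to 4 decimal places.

e_2 = (-0.4260, 0.8520, -0.3043)

a_1 = (4, 2, 0); ‖a_1‖ = 4.4721, so e_1 = (0.8944, 0.4472, 0.0000).
e_1·a_2 = 0.8944·(-1) + 0.4472·3 + 0.0000·(-1) = 0.4472.
u_2 = a_2 − 0.4472·e_1 = (-1.4000, 2.8000, -1.0000).
‖u_2‖ = 3.2863, so e_2 = (-0.4260, 0.8520, -0.3043).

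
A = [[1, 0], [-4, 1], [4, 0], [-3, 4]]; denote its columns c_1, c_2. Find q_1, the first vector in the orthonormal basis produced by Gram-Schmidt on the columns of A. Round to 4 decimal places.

q_1 = (0.1543, -0.6172, 0.6172, -0.4629)

c_1 = (1, -4, 4, -3); ‖c_1‖ = 6.4807, so q_1 = (0.1543, -0.6172, 0.6172, -0.4629).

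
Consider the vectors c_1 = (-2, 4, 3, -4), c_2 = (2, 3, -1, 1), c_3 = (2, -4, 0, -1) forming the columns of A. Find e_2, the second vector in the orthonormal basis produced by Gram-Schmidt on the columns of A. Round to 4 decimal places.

e_2 = (0.5283, 0.7522, -0.2756, 0.2814)

c_1 = (-2, 4, 3, -4); ‖c_1‖ = 6.7082, so e_1 = (-0.2981, 0.5963, 0.4472, -0.5963).
e_1·c_2 = (-0.2981)·2 + 0.5963·3 + 0.4472·(-1) + (-0.5963)·1 = 0.1491.
u_2 = c_2 − 0.1491·e_1 = (2.0444, 2.9111, -1.0667, 1.0889).
‖u_2‖ = 3.8701, so e_2 = (0.5283, 0.7522, -0.2756, 0.2814).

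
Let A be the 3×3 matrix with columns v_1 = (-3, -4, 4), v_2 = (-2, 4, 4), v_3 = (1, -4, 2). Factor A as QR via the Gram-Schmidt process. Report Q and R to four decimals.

Q = [[-0.4685, -0.2634, 0.8433], [-0.6247, 0.7737, -0.1054], [0.6247, 0.5762, 0.5270]], R = [[6.4031, 0.9370, 3.2796], [0.0000, 5.9264, -2.2059], [0.0000, 0.0000, 2.3190]]

v_1 = (-3, -4, 4); ‖v_1‖ = 6.4031, so e_1 = (-0.4685, -0.6247, 0.6247).
e_1·v_2 = (-0.4685)·(-2) + (-0.6247)·4 + 0.6247·4 = 0.9370.
u_2 = v_2 − 0.9370·e_1 = (-1.5610, 4.5854, 3.4146).
‖u_2‖ = 5.9264, so e_2 = (-0.2634, 0.7737, 0.5762).
e_1·v_3 = (-0.4685)·1 + (-0.6247)·(-4) + 0.6247·2 = 3.2796; e_2·v_3 = (-0.2634)·1 + 0.7737·(-4) + 0.5762·2 = -2.2059.
u_3 = v_3 − 3.2796·e_1 + 2.2059·e_2 = (1.9556, -0.2444, 1.2222).
‖u_3‖ = 2.3190, so e_3 = (0.8433, -0.1054, 0.5270).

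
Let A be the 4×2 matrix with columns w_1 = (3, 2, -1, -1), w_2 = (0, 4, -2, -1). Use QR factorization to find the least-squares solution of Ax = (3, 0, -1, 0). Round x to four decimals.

x = (0.9691, -0.4124)

w_1 = (3, 2, -1, -1); ‖w_1‖ = 3.8730, so q_1 = (0.7746, 0.5164, -0.2582, -0.2582).
q_1·w_2 = 0.7746·0 + 0.5164·4 + (-0.2582)·(-2) + (-0.2582)·(-1) = 2.8402.
u_2 = w_2 − 2.8402·q_1 = (-2.2000, 2.5333, -1.2667, -0.2667).
‖u_2‖ = 3.5963, so q_2 = (-0.6117, 0.7044, -0.3522, -0.0742).
Qᵀb = (2.5820, -1.4830).
Back-substitute: x_2 = -1.4830/3.5963 = -0.4124.
x_1 = (2.5820 − 2.8402·(-0.4124))/3.8730 = 0.9691.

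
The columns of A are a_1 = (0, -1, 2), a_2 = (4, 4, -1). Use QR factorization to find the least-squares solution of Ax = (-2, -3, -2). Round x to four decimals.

e_1 = a_1/‖a_1‖ = (0, -1, 2)/2.2361 = (0.0000, -0.4472, 0.8944).
r_{12} = e_1·a_2 = -2.6833.
u_2 = a_2 + 2.6833·e_1 = (4.0000, 2.8000, 1.4000).
‖u_2‖ = 5.0794, so e_2 = (0.7875, 0.5512, 0.2756).
Qᵀb = (-0.4472, -3.7800).
Back-substitute: x_2 = -3.7800/5.0794 = -0.7442.
x_1 = (-0.4472 + 2.6833·(-0.7442))/2.2361 = -1.0930.

x = (-1.0930, -0.7442)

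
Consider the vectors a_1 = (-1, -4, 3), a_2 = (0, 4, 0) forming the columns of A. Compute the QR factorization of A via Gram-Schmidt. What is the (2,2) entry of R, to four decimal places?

q_1 = a_1/‖a_1‖ = (-1, -4, 3)/5.0990 = (-0.1961, -0.7845, 0.5883).
r_{12} = q_1·a_2 = -3.1379.
u_2 = a_2 + 3.1379·q_1 = (-0.6154, 1.5385, 1.8462).
r_{22} = ‖u_2‖ = 2.4807.

r_{22} = 2.4807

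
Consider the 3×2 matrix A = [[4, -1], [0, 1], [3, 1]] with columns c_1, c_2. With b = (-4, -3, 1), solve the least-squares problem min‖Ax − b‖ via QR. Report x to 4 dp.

c_1 = (4, 0, 3); ‖c_1‖ = 5.0000, so q_1 = (0.8000, 0.0000, 0.6000).
q_1·c_2 = 0.8000·(-1) + 0.0000·1 + 0.6000·1 = -0.2000.
u_2 = c_2 + 0.2000·q_1 = (-0.8400, 1.0000, 1.1200).
‖u_2‖ = 1.7205, so q_2 = (-0.4882, 0.5812, 0.6510).
Qᵀb = (-2.6000, 0.8602).
Back-substitute: x_2 = 0.8602/1.7205 = 0.5000.
x_1 = (-2.6000 + 0.2000·0.5000)/5.0000 = -0.5000.

x = (-0.5000, 0.5000)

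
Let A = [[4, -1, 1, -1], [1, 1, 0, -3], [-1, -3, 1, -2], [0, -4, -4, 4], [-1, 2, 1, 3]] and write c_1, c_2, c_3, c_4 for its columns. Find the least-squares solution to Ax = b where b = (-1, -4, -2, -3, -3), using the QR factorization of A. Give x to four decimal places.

x = (-0.1713, 0.2060, 0.1417, -0.0479)

c_1 = (4, 1, -1, 0, -1); ‖c_1‖ = 4.3589, so e_1 = (0.9177, 0.2294, -0.2294, 0.0000, -0.2294).
e_1·c_2 = 0.9177·(-1) + 0.2294·1 + (-0.2294)·(-3) + 0.0000·(-4) + (-0.2294)·2 = -0.4588.
u_2 = c_2 + 0.4588·e_1 = (-0.5789, 1.1053, -3.1053, -4.0000, 1.8947).
‖u_2‖ = 5.5488, so e_2 = (-0.1043, 0.1992, -0.5596, -0.7209, 0.3415).
e_1·c_3 = 0.9177·1 + 0.2294·0 + (-0.2294)·1 + 0.0000·(-4) + (-0.2294)·1 = 0.4588; e_2·c_3 = (-0.1043)·1 + 0.1992·0 + (-0.5596)·1 + (-0.7209)·(-4) + 0.3415·1 = 2.5610.
u_3 = c_3 − 0.4588·e_1 − 2.5610·e_2 = (0.8462, -0.6154, 2.5385, -2.1538, 0.2308).
‖u_3‖ = 3.4973, so e_3 = (0.2419, -0.1760, 0.7258, -0.6159, 0.0660).
e_1·c_4 = 0.9177·(-1) + 0.2294·(-3) + (-0.2294)·(-2) + 0.0000·4 + (-0.2294)·3 = -1.8353; e_2·c_4 = (-0.1043)·(-1) + 0.1992·(-3) + (-0.5596)·(-2) + (-0.7209)·4 + 0.3415·3 = -1.2331; e_3·c_4 = 0.2419·(-1) + (-0.1760)·(-3) + 0.7258·(-2) + (-0.6159)·4 + 0.0660·3 = -3.4313.
u_4 = c_4 + 1.8353·e_1 + 1.2331·e_2 + 3.4313·e_3 = (1.3857, -2.9371, -0.6205, 0.9979, 3.2264).
‖u_4‖ = 4.7263, so e_4 = (0.2932, -0.6214, -0.1313, 0.2111, 0.6827).
Qᵀb = (-0.6882, 1.5651, 0.6599, -0.2262).
Back-substitute: x_4 = -0.2262/4.7263 = -0.0479.
x_3 = (0.6599 + 3.4313·(-0.0479))/3.4973 = 0.1417.
x_2 = (1.5651 − 2.5610·0.1417 + 1.2331·(-0.0479))/5.5488 = 0.2060.
x_1 = (-0.6882 + 0.4588·0.2060 − 0.4588·0.1417 + 1.8353·(-0.0479))/4.3589 = -0.1713.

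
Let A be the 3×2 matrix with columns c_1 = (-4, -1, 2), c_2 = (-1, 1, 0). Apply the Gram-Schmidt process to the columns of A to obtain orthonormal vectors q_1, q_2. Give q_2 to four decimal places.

c_1 = (-4, -1, 2); ‖c_1‖ = 4.5826, so q_1 = (-0.8729, -0.2182, 0.4364).
q_1·c_2 = (-0.8729)·(-1) + (-0.2182)·1 + 0.4364·0 = 0.6547.
u_2 = c_2 − 0.6547·q_1 = (-0.4286, 1.1429, -0.2857).
‖u_2‖ = 1.2536, so q_2 = (-0.3419, 0.9117, -0.2279).

q_2 = (-0.3419, 0.9117, -0.2279)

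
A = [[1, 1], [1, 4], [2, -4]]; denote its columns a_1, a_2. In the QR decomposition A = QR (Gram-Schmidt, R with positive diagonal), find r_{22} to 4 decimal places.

r_{22} = 5.6125

a_1 = (1, 1, 2); ‖a_1‖ = 2.4495, so e_1 = (0.4082, 0.4082, 0.8165).
e_1·a_2 = 0.4082·1 + 0.4082·4 + 0.8165·(-4) = -1.2247.
u_2 = a_2 + 1.2247·e_1 = (1.5000, 4.5000, -3.0000).
r_{22} = ‖u_2‖ = 5.6125.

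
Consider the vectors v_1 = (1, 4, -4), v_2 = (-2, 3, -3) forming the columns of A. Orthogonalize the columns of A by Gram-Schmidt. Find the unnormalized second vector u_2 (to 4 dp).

u_2 = (-2.6667, 0.3333, -0.3333)

v_1 = (1, 4, -4); ‖v_1‖ = 5.7446, so e_1 = (0.1741, 0.6963, -0.6963).
e_1·v_2 = 0.1741·(-2) + 0.6963·3 + (-0.6963)·(-3) = 3.8297.
u_2 = v_2 − 3.8297·e_1 = (-2.6667, 0.3333, -0.3333).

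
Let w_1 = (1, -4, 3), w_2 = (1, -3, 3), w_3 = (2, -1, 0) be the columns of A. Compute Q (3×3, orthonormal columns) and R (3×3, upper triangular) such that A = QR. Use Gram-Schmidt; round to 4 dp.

e_1 = w_1/‖w_1‖ = (1, -4, 3)/5.0990 = (0.1961, -0.7845, 0.5883).
r_{12} = e_1·w_2 = 4.3146.
u_2 = w_2 − 4.3146·e_1 = (0.1538, 0.3846, 0.4615).
‖u_2‖ = 0.6202, so e_2 = (0.2481, 0.6202, 0.7442).
r_{13} = e_1·w_3 = 1.1767; r_{23} = e_2·w_3 = -0.1240.
u_3 = w_3 − 1.1767·e_1 + 0.1240·e_2 = (1.8000, 0.0000, -0.6000).
‖u_3‖ = 1.8974, so e_3 = (0.9487, 0.0000, -0.3162).

Q = [[0.1961, 0.2481, 0.9487], [-0.7845, 0.6202, 0.0000], [0.5883, 0.7442, -0.3162]], R = [[5.0990, 4.3146, 1.1767], [0.0000, 0.6202, -0.1240], [0.0000, 0.0000, 1.8974]]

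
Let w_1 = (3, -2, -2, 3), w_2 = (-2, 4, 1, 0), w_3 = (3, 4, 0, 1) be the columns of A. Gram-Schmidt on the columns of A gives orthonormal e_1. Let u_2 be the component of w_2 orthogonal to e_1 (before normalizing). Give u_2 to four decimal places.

e_1 = w_1/‖w_1‖ = (3, -2, -2, 3)/5.0990 = (0.5883, -0.3922, -0.3922, 0.5883).
r_{12} = e_1·w_2 = -3.1379.
u_2 = w_2 + 3.1379·e_1 = (-0.1538, 2.7692, -0.2308, 1.8462).

u_2 = (-0.1538, 2.7692, -0.2308, 1.8462)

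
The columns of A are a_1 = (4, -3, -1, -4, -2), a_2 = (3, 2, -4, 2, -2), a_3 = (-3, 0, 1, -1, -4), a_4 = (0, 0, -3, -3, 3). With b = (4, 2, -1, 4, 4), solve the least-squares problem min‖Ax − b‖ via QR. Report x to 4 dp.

x = (-0.2810, 0.3376, -1.3136, -0.3790)

q_1 = a_1/‖a_1‖ = (4, -3, -1, -4, -2)/6.7823 = (0.5898, -0.4423, -0.1474, -0.5898, -0.2949).
r_{12} = q_1·a_2 = 0.8847.
u_2 = a_2 − 0.8847·q_1 = (2.4783, 2.3913, -3.8696, 2.5217, -1.7391).
‖u_2‖ = 6.0181, so q_2 = (0.4118, 0.3974, -0.6430, 0.4190, -0.2890).
r_{13} = q_1·a_3 = -0.1474; r_{23} = q_2·a_3 = -1.1415.
u_3 = a_3 + 0.1474·q_1 + 1.1415·q_2 = (-2.4430, 0.3884, 0.2443, -0.6086, -4.3733).
‖u_3‖ = 5.0671, so q_3 = (-0.4821, 0.0766, 0.0482, -0.1201, -0.8631).
r_{14} = q_1·a_4 = 1.3270; r_{24} = q_2·a_4 = -0.1951; r_{34} = q_3·a_4 = -2.3736.
u_4 = a_4 − 1.3270·q_1 + 0.1951·q_2 + 2.3736·q_3 = (-1.8466, 0.8464, -2.8153, -2.4208, 1.2863).
‖u_4‖ = 4.4235, so q_4 = (-0.4175, 0.1913, -0.6365, -0.5473, 0.2908).
Qᵀb = (-1.9167, 3.6051, -5.7563, -1.6765).
Back-substitute: x_4 = -1.6765/4.4235 = -0.3790.
x_3 = (-5.7563 + 2.3736·(-0.3790))/5.0671 = -1.3136.
x_2 = (3.6051 + 1.1415·(-1.3136) + 0.1951·(-0.3790))/6.0181 = 0.3376.
x_1 = (-1.9167 − 0.8847·0.3376 + 0.1474·(-1.3136) − 1.3270·(-0.3790))/6.7823 = -0.2810.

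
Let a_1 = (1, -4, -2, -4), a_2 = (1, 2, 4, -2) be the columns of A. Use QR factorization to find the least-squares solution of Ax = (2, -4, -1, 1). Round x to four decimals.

x = (0.3607, -0.3790)

e_1 = a_1/‖a_1‖ = (1, -4, -2, -4)/6.0828 = (0.1644, -0.6576, -0.3288, -0.6576).
r_{12} = e_1·a_2 = -1.1508.
u_2 = a_2 + 1.1508·e_1 = (1.1892, 1.2432, 3.6216, -2.7568).
‖u_2‖ = 4.8658, so e_2 = (0.2444, 0.2555, 0.7443, -0.5666).
Qᵀb = (2.6304, -1.8441).
Back-substitute: x_2 = -1.8441/4.8658 = -0.3790.
x_1 = (2.6304 + 1.1508·(-0.3790))/6.0828 = 0.3607.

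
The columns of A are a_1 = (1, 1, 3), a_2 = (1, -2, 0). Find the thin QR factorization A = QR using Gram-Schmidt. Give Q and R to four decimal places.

a_1 = (1, 1, 3); ‖a_1‖ = 3.3166, so e_1 = (0.3015, 0.3015, 0.9045).
e_1·a_2 = 0.3015·1 + 0.3015·(-2) + 0.9045·0 = -0.3015.
u_2 = a_2 + 0.3015·e_1 = (1.0909, -1.9091, 0.2727).
‖u_2‖ = 2.2156, so e_2 = (0.4924, -0.8616, 0.1231).

Q = [[0.3015, 0.4924], [0.3015, -0.8616], [0.9045, 0.1231]], R = [[3.3166, -0.3015], [0.0000, 2.2156]]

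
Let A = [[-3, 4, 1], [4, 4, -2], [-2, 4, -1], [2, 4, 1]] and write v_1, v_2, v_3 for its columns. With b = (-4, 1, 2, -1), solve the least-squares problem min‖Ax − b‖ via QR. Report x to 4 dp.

x = (0.0385, -0.2130, -1.3689)

v_1 = (-3, 4, -2, 2); ‖v_1‖ = 5.7446, so e_1 = (-0.5222, 0.6963, -0.3482, 0.3482).
e_1·v_2 = (-0.5222)·4 + 0.6963·4 + (-0.3482)·4 + 0.3482·4 = 0.6963.
u_2 = v_2 − 0.6963·e_1 = (4.3636, 3.5152, 4.2424, 3.7576).
‖u_2‖ = 7.9696, so e_2 = (0.5475, 0.4411, 0.5323, 0.4715).
e_1·v_3 = (-0.5222)·1 + 0.6963·(-2) + (-0.3482)·(-1) + 0.3482·1 = -1.2185; e_2·v_3 = 0.5475·1 + 0.4411·(-2) + 0.5323·(-1) + 0.4715·1 = -0.3954.
u_3 = v_3 + 1.2185·e_1 + 0.3954·e_2 = (0.5802, -0.9771, -1.2137, 1.6107).
‖u_3‖ = 2.3149, so e_3 = (0.2506, -0.4221, -0.5243, 0.6958).
Qᵀb = (1.7408, -1.1559, -3.1690).
Back-substitute: x_3 = -3.1690/2.3149 = -1.3689.
x_2 = (-1.1559 + 0.3954·(-1.3689))/7.9696 = -0.2130.
x_1 = (1.7408 − 0.6963·(-0.2130) + 1.2185·(-1.3689))/5.7446 = 0.0385.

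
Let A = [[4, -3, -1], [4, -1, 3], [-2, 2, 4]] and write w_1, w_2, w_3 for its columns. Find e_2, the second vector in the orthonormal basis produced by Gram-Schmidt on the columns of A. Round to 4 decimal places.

e_1 = w_1/‖w_1‖ = (4, 4, -2)/6.0000 = (0.6667, 0.6667, -0.3333).
r_{12} = e_1·w_2 = -3.3333.
u_2 = w_2 + 3.3333·e_1 = (-0.7778, 1.2222, 0.8889).
‖u_2‖ = 1.6997, so e_2 = (-0.4576, 0.7191, 0.5230).

e_2 = (-0.4576, 0.7191, 0.5230)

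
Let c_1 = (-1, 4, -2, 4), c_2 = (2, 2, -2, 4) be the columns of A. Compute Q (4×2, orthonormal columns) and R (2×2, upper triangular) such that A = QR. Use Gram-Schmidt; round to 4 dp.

Q = [[-0.1644, 0.8665], [0.6576, -0.2599], [-0.3288, -0.1906], [0.6576, 0.3812]], R = [[6.0828, 4.2744], [0.0000, 3.1193]]

c_1 = (-1, 4, -2, 4); ‖c_1‖ = 6.0828, so e_1 = (-0.1644, 0.6576, -0.3288, 0.6576).
e_1·c_2 = (-0.1644)·2 + 0.6576·2 + (-0.3288)·(-2) + 0.6576·4 = 4.2744.
u_2 = c_2 − 4.2744·e_1 = (2.7027, -0.8108, -0.5946, 1.1892).
‖u_2‖ = 3.1193, so e_2 = (0.8665, -0.2599, -0.1906, 0.3812).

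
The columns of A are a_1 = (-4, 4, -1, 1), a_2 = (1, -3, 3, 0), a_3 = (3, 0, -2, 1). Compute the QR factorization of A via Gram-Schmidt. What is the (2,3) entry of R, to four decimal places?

q_1 = a_1/‖a_1‖ = (-4, 4, -1, 1)/5.8310 = (-0.6860, 0.6860, -0.1715, 0.1715).
r_{12} = q_1·a_2 = -3.2585.
u_2 = a_2 + 3.2585·q_1 = (-1.2353, -0.7647, 2.4412, 0.5588).
‖u_2‖ = 2.8952, so q_2 = (-0.4267, -0.2641, 0.8432, 0.1930).
r_{23} = q_2·a_3 = -2.7733.

r_{23} = -2.7733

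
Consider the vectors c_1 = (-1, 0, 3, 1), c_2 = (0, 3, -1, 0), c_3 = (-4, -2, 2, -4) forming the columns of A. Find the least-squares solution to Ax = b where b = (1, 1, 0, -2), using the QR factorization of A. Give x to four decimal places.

x = (-0.2647, 0.3480, 0.1593)

c_1 = (-1, 0, 3, 1); ‖c_1‖ = 3.3166, so e_1 = (-0.3015, 0.0000, 0.9045, 0.3015).
e_1·c_2 = (-0.3015)·0 + 0.0000·3 + 0.9045·(-1) + 0.3015·0 = -0.9045.
u_2 = c_2 + 0.9045·e_1 = (-0.2727, 3.0000, -0.1818, 0.2727).
‖u_2‖ = 3.0302, so e_2 = (-0.0900, 0.9900, -0.0600, 0.0900).
e_1·c_3 = (-0.3015)·(-4) + 0.0000·(-2) + 0.9045·2 + 0.3015·(-4) = 1.8091; e_2·c_3 = (-0.0900)·(-4) + 0.9900·(-2) + (-0.0600)·2 + 0.0900·(-4) = -2.1001.
u_3 = c_3 − 1.8091·e_1 + 2.1001·e_2 = (-3.6436, 0.0792, 0.2376, -4.3564).
‖u_3‖ = 5.6848, so e_3 = (-0.6409, 0.0139, 0.0418, -0.7663).
Qᵀb = (-0.9045, 0.7200, 0.9057).
Back-substitute: x_3 = 0.9057/5.6848 = 0.1593.
x_2 = (0.7200 + 2.1001·0.1593)/3.0302 = 0.3480.
x_1 = (-0.9045 + 0.9045·0.3480 − 1.8091·0.1593)/3.3166 = -0.2647.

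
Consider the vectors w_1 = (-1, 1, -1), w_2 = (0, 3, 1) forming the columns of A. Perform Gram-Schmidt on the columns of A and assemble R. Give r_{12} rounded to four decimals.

r_{12} = 1.1547

w_1 = (-1, 1, -1); ‖w_1‖ = 1.7321, so e_1 = (-0.5774, 0.5774, -0.5774).
r_{12} = e_1·w_2 = 1.1547.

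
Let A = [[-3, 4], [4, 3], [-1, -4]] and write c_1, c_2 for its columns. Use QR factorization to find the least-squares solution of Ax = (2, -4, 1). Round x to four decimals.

x = (-0.8676, -0.1105)

c_1 = (-3, 4, -1); ‖c_1‖ = 5.0990, so q_1 = (-0.5883, 0.7845, -0.1961).
q_1·c_2 = (-0.5883)·4 + 0.7845·3 + (-0.1961)·(-4) = 0.7845.
u_2 = c_2 − 0.7845·q_1 = (4.4615, 2.3846, -3.8462).
‖u_2‖ = 6.3549, so q_2 = (0.7021, 0.3752, -0.6052).
Qᵀb = (-4.5107, -0.7021).
Back-substitute: x_2 = -0.7021/6.3549 = -0.1105.
x_1 = (-4.5107 − 0.7845·(-0.1105))/5.0990 = -0.8676.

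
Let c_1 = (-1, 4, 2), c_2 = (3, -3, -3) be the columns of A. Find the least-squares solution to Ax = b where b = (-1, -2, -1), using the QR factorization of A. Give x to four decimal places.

c_1 = (-1, 4, 2); ‖c_1‖ = 4.5826, so e_1 = (-0.2182, 0.8729, 0.4364).
e_1·c_2 = (-0.2182)·3 + 0.8729·(-3) + 0.4364·(-3) = -4.5826.
u_2 = c_2 + 4.5826·e_1 = (2.0000, 1.0000, -1.0000).
‖u_2‖ = 2.4495, so e_2 = (0.8165, 0.4082, -0.4082).
Qᵀb = (-1.9640, -1.2247).
Back-substitute: x_2 = -1.2247/2.4495 = -0.5000.
x_1 = (-1.9640 + 4.5826·(-0.5000))/4.5826 = -0.9286.

x = (-0.9286, -0.5000)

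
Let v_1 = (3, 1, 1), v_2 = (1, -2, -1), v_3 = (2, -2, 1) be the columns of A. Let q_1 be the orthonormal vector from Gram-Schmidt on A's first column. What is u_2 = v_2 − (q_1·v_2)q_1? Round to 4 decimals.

u_2 = (1.0000, -2.0000, -1.0000)

v_1 = (3, 1, 1); ‖v_1‖ = 3.3166, so q_1 = (0.9045, 0.3015, 0.3015).
q_1·v_2 = 0.9045·1 + 0.3015·(-2) + 0.3015·(-1) = 0.0000.
u_2 = v_2 + 0.0000·q_1 = (1.0000, -2.0000, -1.0000).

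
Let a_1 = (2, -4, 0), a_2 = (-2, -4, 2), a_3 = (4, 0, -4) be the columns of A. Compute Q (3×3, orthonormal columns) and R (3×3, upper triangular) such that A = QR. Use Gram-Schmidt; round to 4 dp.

a_1 = (2, -4, 0); ‖a_1‖ = 4.4721, so e_1 = (0.4472, -0.8944, 0.0000).
e_1·a_2 = 0.4472·(-2) + (-0.8944)·(-4) + 0.0000·2 = 2.6833.
u_2 = a_2 − 2.6833·e_1 = (-3.2000, -1.6000, 2.0000).
‖u_2‖ = 4.0988, so e_2 = (-0.7807, -0.3904, 0.4880).
e_1·a_3 = 0.4472·4 + (-0.8944)·0 + 0.0000·(-4) = 1.7889; e_2·a_3 = (-0.7807)·4 + (-0.3904)·0 + 0.4880·(-4) = -5.0747.
u_3 = a_3 − 1.7889·e_1 + 5.0747·e_2 = (-0.7619, -0.3810, -1.5238).
‖u_3‖ = 1.7457, so e_3 = (-0.4364, -0.2182, -0.8729).

Q = [[0.4472, -0.7807, -0.4364], [-0.8944, -0.3904, -0.2182], [0.0000, 0.4880, -0.8729]], R = [[4.4721, 2.6833, 1.7889], [0.0000, 4.0988, -5.0747], [0.0000, 0.0000, 1.7457]]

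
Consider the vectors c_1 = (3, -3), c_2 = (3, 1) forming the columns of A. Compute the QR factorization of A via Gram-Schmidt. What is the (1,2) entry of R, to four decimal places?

q_1 = c_1/‖c_1‖ = (3, -3)/4.2426 = (0.7071, -0.7071).
r_{12} = q_1·c_2 = 1.4142.

r_{12} = 1.4142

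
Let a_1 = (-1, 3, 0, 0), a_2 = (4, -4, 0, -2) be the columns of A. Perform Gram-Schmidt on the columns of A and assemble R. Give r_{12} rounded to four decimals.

a_1 = (-1, 3, 0, 0); ‖a_1‖ = 3.1623, so q_1 = (-0.3162, 0.9487, 0.0000, 0.0000).
r_{12} = q_1·a_2 = -5.0596.

r_{12} = -5.0596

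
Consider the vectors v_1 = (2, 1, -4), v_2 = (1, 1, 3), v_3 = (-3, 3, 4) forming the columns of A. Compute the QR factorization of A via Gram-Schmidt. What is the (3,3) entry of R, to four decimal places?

v_1 = (2, 1, -4); ‖v_1‖ = 4.5826, so e_1 = (0.4364, 0.2182, -0.8729).
e_1·v_2 = 0.4364·1 + 0.2182·1 + (-0.8729)·3 = -1.9640.
u_2 = v_2 + 1.9640·e_1 = (1.8571, 1.4286, 1.2857).
‖u_2‖ = 2.6726, so e_2 = (0.6949, 0.5345, 0.4811).
e_1·v_3 = 0.4364·(-3) + 0.2182·3 + (-0.8729)·4 = -4.1461; e_2·v_3 = 0.6949·(-3) + 0.5345·3 + 0.4811·4 = 1.4432.
u_3 = v_3 + 4.1461·e_1 − 1.4432·e_2 = (-2.1933, 3.1333, -0.3133).
r_{33} = ‖u_3‖ = 3.8375.

r_{33} = 3.8375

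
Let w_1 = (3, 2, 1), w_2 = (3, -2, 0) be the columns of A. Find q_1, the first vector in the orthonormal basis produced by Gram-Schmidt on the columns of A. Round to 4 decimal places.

w_1 = (3, 2, 1); ‖w_1‖ = 3.7417, so q_1 = (0.8018, 0.5345, 0.2673).

q_1 = (0.8018, 0.5345, 0.2673)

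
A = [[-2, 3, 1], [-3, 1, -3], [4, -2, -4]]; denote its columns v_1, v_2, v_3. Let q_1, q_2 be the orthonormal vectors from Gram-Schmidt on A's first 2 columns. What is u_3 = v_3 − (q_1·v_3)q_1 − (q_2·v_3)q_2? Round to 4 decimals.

u_3 = (-0.8547, -3.4188, -2.9915)

q_1 = v_1/‖v_1‖ = (-2, -3, 4)/5.3852 = (-0.3714, -0.5571, 0.7428).
r_{12} = q_1·v_2 = -3.1568.
u_2 = v_2 + 3.1568·q_1 = (1.8276, -0.7586, 0.3448).
‖u_2‖ = 2.0086, so q_2 = (0.9099, -0.3777, 0.1717).
r_{13} = q_1·v_3 = -1.6713; r_{23} = q_2·v_3 = 1.3562.
u_3 = v_3 + 1.6713·q_1 − 1.3562·q_2 = (-0.8547, -3.4188, -2.9915).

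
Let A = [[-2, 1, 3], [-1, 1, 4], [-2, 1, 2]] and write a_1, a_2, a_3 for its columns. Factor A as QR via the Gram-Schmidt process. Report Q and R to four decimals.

Q = [[-0.6667, -0.2357, 0.7071], [-0.3333, 0.9428, 0.0000], [-0.6667, -0.2357, -0.7071]], R = [[3.0000, -1.6667, -4.6667], [0.0000, 0.4714, 2.5927], [0.0000, 0.0000, 0.7071]]

a_1 = (-2, -1, -2); ‖a_1‖ = 3.0000, so e_1 = (-0.6667, -0.3333, -0.6667).
e_1·a_2 = (-0.6667)·1 + (-0.3333)·1 + (-0.6667)·1 = -1.6667.
u_2 = a_2 + 1.6667·e_1 = (-0.1111, 0.4444, -0.1111).
‖u_2‖ = 0.4714, so e_2 = (-0.2357, 0.9428, -0.2357).
e_1·a_3 = (-0.6667)·3 + (-0.3333)·4 + (-0.6667)·2 = -4.6667; e_2·a_3 = (-0.2357)·3 + 0.9428·4 + (-0.2357)·2 = 2.5927.
u_3 = a_3 + 4.6667·e_1 − 2.5927·e_2 = (0.5000, 0.0000, -0.5000).
‖u_3‖ = 0.7071, so e_3 = (0.7071, 0.0000, -0.7071).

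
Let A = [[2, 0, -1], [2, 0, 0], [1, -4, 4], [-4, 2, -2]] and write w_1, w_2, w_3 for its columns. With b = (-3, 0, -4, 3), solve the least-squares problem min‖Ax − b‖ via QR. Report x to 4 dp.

w_1 = (2, 2, 1, -4); ‖w_1‖ = 5.0000, so e_1 = (0.4000, 0.4000, 0.2000, -0.8000).
e_1·w_2 = 0.4000·0 + 0.4000·0 + 0.2000·(-4) + (-0.8000)·2 = -2.4000.
u_2 = w_2 + 2.4000·e_1 = (0.9600, 0.9600, -3.5200, 0.0800).
‖u_2‖ = 3.7736, so e_2 = (0.2544, 0.2544, -0.9328, 0.0212).
e_1·w_3 = 0.4000·(-1) + 0.4000·0 + 0.2000·4 + (-0.8000)·(-2) = 2.0000; e_2·w_3 = 0.2544·(-1) + 0.2544·0 + (-0.9328)·4 + 0.0212·(-2) = -4.0280.
u_3 = w_3 − 2.0000·e_1 + 4.0280·e_2 = (-0.7753, 0.2247, -0.1573, -0.3146).
‖u_3‖ = 0.8805, so e_3 = (-0.8805, 0.2552, -0.1787, -0.3573).
Qᵀb = (-4.4000, 3.0316, 2.2842).
Back-substitute: x_3 = 2.2842/0.8805 = 2.5942.
x_2 = (3.0316 + 4.0280·2.5942)/3.7736 = 3.5725.
x_1 = (-4.4000 + 2.4000·3.5725 − 2.0000·2.5942)/5.0000 = -0.2029.

x = (-0.2029, 3.5725, 2.5942)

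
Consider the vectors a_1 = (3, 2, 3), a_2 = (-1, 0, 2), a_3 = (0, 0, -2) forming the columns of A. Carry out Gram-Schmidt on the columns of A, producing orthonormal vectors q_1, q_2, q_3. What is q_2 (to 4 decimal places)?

a_1 = (3, 2, 3); ‖a_1‖ = 4.6904, so q_1 = (0.6396, 0.4264, 0.6396).
q_1·a_2 = 0.6396·(-1) + 0.4264·0 + 0.6396·2 = 0.6396.
u_2 = a_2 − 0.6396·q_1 = (-1.4091, -0.2727, 1.5909).
‖u_2‖ = 2.1426, so q_2 = (-0.6576, -0.1273, 0.7425).

q_2 = (-0.6576, -0.1273, 0.7425)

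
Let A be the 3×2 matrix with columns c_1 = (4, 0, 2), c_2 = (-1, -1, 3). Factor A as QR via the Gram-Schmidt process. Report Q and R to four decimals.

Q = [[0.8944, -0.4260], [0.0000, -0.3043], [0.4472, 0.8520]], R = [[4.4721, 0.4472], [0.0000, 3.2863]]

e_1 = c_1/‖c_1‖ = (4, 0, 2)/4.4721 = (0.8944, 0.0000, 0.4472).
r_{12} = e_1·c_2 = 0.4472.
u_2 = c_2 − 0.4472·e_1 = (-1.4000, -1.0000, 2.8000).
‖u_2‖ = 3.2863, so e_2 = (-0.4260, -0.3043, 0.8520).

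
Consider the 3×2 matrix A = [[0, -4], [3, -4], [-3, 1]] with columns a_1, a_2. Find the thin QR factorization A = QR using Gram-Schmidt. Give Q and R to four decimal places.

q_1 = a_1/‖a_1‖ = (0, 3, -3)/4.2426 = (0.0000, 0.7071, -0.7071).
r_{12} = q_1·a_2 = -3.5355.
u_2 = a_2 + 3.5355·q_1 = (-4.0000, -1.5000, -1.5000).
‖u_2‖ = 4.5277, so q_2 = (-0.8835, -0.3313, -0.3313).

Q = [[0.0000, -0.8835], [0.7071, -0.3313], [-0.7071, -0.3313]], R = [[4.2426, -3.5355], [0.0000, 4.5277]]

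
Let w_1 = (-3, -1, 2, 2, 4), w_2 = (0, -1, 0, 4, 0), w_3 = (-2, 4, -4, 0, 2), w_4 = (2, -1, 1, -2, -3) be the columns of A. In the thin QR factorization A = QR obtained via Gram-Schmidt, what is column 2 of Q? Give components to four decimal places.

q_2 = (0.2077, -0.1923, -0.1385, 0.9077, -0.2769)

q_1 = w_1/‖w_1‖ = (-3, -1, 2, 2, 4)/5.8310 = (-0.5145, -0.1715, 0.3430, 0.3430, 0.6860).
r_{12} = q_1·w_2 = 1.5435.
u_2 = w_2 − 1.5435·q_1 = (0.7941, -0.7353, -0.5294, 3.4706, -1.0588).
‖u_2‖ = 3.8233, so q_2 = (0.2077, -0.1923, -0.1385, 0.9077, -0.2769).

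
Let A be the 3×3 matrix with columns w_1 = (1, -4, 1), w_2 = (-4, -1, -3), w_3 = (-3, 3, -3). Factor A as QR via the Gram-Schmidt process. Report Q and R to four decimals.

Q = [[0.2357, -0.7591, 0.6068], [-0.9428, -0.3300, -0.0467], [0.2357, -0.5611, -0.7935]], R = [[4.2426, -0.7071, -4.2426], [0.0000, 5.0498, 2.9704], [0.0000, 0.0000, 0.4201]]

w_1 = (1, -4, 1); ‖w_1‖ = 4.2426, so q_1 = (0.2357, -0.9428, 0.2357).
q_1·w_2 = 0.2357·(-4) + (-0.9428)·(-1) + 0.2357·(-3) = -0.7071.
u_2 = w_2 + 0.7071·q_1 = (-3.8333, -1.6667, -2.8333).
‖u_2‖ = 5.0498, so q_2 = (-0.7591, -0.3300, -0.5611).
q_1·w_3 = 0.2357·(-3) + (-0.9428)·3 + 0.2357·(-3) = -4.2426; q_2·w_3 = (-0.7591)·(-3) + (-0.3300)·3 + (-0.5611)·(-3) = 2.9704.
u_3 = w_3 + 4.2426·q_1 − 2.9704·q_2 = (0.2549, -0.0196, -0.3333).
‖u_3‖ = 0.4201, so q_3 = (0.6068, -0.0467, -0.7935).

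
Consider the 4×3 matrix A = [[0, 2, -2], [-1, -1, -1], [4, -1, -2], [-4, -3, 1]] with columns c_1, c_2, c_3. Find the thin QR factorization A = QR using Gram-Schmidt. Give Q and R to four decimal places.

e_1 = c_1/‖c_1‖ = (0, -1, 4, -4)/5.7446 = (0.0000, -0.1741, 0.6963, -0.6963).
r_{12} = e_1·c_2 = 1.5667.
u_2 = c_2 − 1.5667·e_1 = (2.0000, -0.7273, -2.0909, -1.9091).
‖u_2‖ = 3.5420, so e_2 = (0.5647, -0.2053, -0.5903, -0.5390).
r_{13} = e_1·c_3 = -1.9149; r_{23} = e_2·c_3 = -0.2823.
u_3 = c_3 + 1.9149·e_1 + 0.2823·e_2 = (-1.8406, -1.3913, -0.8333, -0.4855).
‖u_3‖ = 2.5007, so e_3 = (-0.7360, -0.5564, -0.3332, -0.1941).

Q = [[0.0000, 0.5647, -0.7360], [-0.1741, -0.2053, -0.5564], [0.6963, -0.5903, -0.3332], [-0.6963, -0.5390, -0.1941]], R = [[5.7446, 1.5667, -1.9149], [0.0000, 3.5420, -0.2823], [0.0000, 0.0000, 2.5007]]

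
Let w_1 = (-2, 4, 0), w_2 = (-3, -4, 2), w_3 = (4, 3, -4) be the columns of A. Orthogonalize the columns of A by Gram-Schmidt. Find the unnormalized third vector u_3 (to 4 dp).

u_3 = (-0.6000, -0.3000, -1.5000)

q_1 = w_1/‖w_1‖ = (-2, 4, 0)/4.4721 = (-0.4472, 0.8944, 0.0000).
r_{12} = q_1·w_2 = -2.2361.
u_2 = w_2 + 2.2361·q_1 = (-4.0000, -2.0000, 2.0000).
‖u_2‖ = 4.8990, so q_2 = (-0.8165, -0.4082, 0.4082).
r_{13} = q_1·w_3 = 0.8944; r_{23} = q_2·w_3 = -6.1237.
u_3 = w_3 − 0.8944·q_1 + 6.1237·q_2 = (-0.6000, -0.3000, -1.5000).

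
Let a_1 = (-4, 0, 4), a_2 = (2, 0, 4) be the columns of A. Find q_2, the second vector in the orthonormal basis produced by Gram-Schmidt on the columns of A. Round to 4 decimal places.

a_1 = (-4, 0, 4); ‖a_1‖ = 5.6569, so q_1 = (-0.7071, 0.0000, 0.7071).
q_1·a_2 = (-0.7071)·2 + 0.0000·0 + 0.7071·4 = 1.4142.
u_2 = a_2 − 1.4142·q_1 = (3.0000, 0.0000, 3.0000).
‖u_2‖ = 4.2426, so q_2 = (0.7071, 0.0000, 0.7071).

q_2 = (0.7071, 0.0000, 0.7071)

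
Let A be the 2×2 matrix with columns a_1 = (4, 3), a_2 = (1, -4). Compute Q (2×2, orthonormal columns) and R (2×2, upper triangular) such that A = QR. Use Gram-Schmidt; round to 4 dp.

a_1 = (4, 3); ‖a_1‖ = 5.0000, so q_1 = (0.8000, 0.6000).
q_1·a_2 = 0.8000·1 + 0.6000·(-4) = -1.6000.
u_2 = a_2 + 1.6000·q_1 = (2.2800, -3.0400).
‖u_2‖ = 3.8000, so q_2 = (0.6000, -0.8000).

Q = [[0.8000, 0.6000], [0.6000, -0.8000]], R = [[5.0000, -1.6000], [0.0000, 3.8000]]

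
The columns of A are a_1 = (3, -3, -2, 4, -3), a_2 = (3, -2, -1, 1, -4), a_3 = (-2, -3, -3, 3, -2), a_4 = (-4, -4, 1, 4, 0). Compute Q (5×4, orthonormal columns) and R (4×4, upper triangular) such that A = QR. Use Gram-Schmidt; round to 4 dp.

e_1 = a_1/‖a_1‖ = (3, -3, -2, 4, -3)/6.8557 = (0.4376, -0.4376, -0.2917, 0.5835, -0.4376).
r_{12} = e_1·a_2 = 4.8135.
u_2 = a_2 − 4.8135·e_1 = (0.8936, 0.1064, 0.4043, -1.8085, -1.8936).
‖u_2‖ = 2.7982, so e_2 = (0.3194, 0.0380, 0.1445, -0.6463, -0.6767).
r_{13} = e_1·a_3 = 3.9384; r_{23} = e_2·a_3 = -1.7717.
u_3 = a_3 − 3.9384·e_1 + 1.7717·e_2 = (-3.1576, -1.2092, -1.5951, -0.4429, -1.4755).
‖u_3‖ = 4.0436, so e_3 = (-0.7809, -0.2991, -0.3945, -0.1095, -0.3649).
r_{14} = e_1·a_4 = 2.0421; r_{24} = e_2·a_4 = -3.8703; r_{34} = e_3·a_4 = 3.4871.
u_4 = a_4 − 2.0421·e_1 + 3.8703·e_2 − 3.4871·e_3 = (-0.9345, -1.9164, 3.5305, 0.6890, -0.4530).
‖u_4‖ = 4.2060, so e_4 = (-0.2222, -0.4556, 0.8394, 0.1638, -0.1077).

Q = [[0.4376, 0.3194, -0.7809, -0.2222], [-0.4376, 0.0380, -0.2991, -0.4556], [-0.2917, 0.1445, -0.3945, 0.8394], [0.5835, -0.6463, -0.1095, 0.1638], [-0.4376, -0.6767, -0.3649, -0.1077]], R = [[6.8557, 4.8135, 3.9384, 2.0421], [0.0000, 2.7982, -1.7717, -3.8703], [0.0000, 0.0000, 4.0436, 3.4871], [0.0000, 0.0000, 0.0000, 4.2060]]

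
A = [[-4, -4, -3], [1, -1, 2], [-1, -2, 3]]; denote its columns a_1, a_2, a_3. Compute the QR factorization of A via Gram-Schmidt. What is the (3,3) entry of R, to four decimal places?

r_{33} = 2.6500

a_1 = (-4, 1, -1); ‖a_1‖ = 4.2426, so e_1 = (-0.9428, 0.2357, -0.2357).
e_1·a_2 = (-0.9428)·(-4) + 0.2357·(-1) + (-0.2357)·(-2) = 4.0069.
u_2 = a_2 − 4.0069·e_1 = (-0.2222, -1.9444, -1.0556).
‖u_2‖ = 2.2236, so e_2 = (-0.0999, -0.8745, -0.4747).
e_1·a_3 = (-0.9428)·(-3) + 0.2357·2 + (-0.2357)·3 = 2.5927; e_2·a_3 = (-0.0999)·(-3) + (-0.8745)·2 + (-0.4747)·3 = -2.8732.
u_3 = a_3 − 2.5927·e_1 + 2.8732·e_2 = (-0.8427, -1.1236, 2.2472).
r_{33} = ‖u_3‖ = 2.6500.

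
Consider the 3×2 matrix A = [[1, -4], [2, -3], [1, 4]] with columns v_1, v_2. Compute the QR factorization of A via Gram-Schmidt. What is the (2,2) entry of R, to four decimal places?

q_1 = v_1/‖v_1‖ = (1, 2, 1)/2.4495 = (0.4082, 0.8165, 0.4082).
r_{12} = q_1·v_2 = -2.4495.
u_2 = v_2 + 2.4495·q_1 = (-3.0000, -1.0000, 5.0000).
r_{22} = ‖u_2‖ = 5.9161.

r_{22} = 5.9161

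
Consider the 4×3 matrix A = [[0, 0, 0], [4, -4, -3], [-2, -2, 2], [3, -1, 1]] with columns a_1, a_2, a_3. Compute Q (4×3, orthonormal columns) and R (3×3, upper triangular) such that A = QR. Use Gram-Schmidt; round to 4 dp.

a_1 = (0, 4, -2, 3); ‖a_1‖ = 5.3852, so e_1 = (0.0000, 0.7428, -0.3714, 0.5571).
e_1·a_2 = 0.0000·0 + 0.7428·(-4) + (-0.3714)·(-2) + 0.5571·(-1) = -2.7854.
u_2 = a_2 + 2.7854·e_1 = (0.0000, -1.9310, -3.0345, 0.5517).
‖u_2‖ = 3.6389, so e_2 = (0.0000, -0.5307, -0.8339, 0.1516).
e_1·a_3 = 0.0000·0 + 0.7428·(-3) + (-0.3714)·2 + 0.5571·1 = -2.4140; e_2·a_3 = 0.0000·0 + (-0.5307)·(-3) + (-0.8339)·2 + 0.1516·1 = 0.0758.
u_3 = a_3 + 2.4140·e_1 − 0.0758·e_2 = (0.0000, -1.1667, 1.1667, 2.3333).
‖u_3‖ = 2.8577, so e_3 = (0.0000, -0.4082, 0.4082, 0.8165).

Q = [[0.0000, 0.0000, 0.0000], [0.7428, -0.5307, -0.4082], [-0.3714, -0.8339, 0.4082], [0.5571, 0.1516, 0.8165]], R = [[5.3852, -2.7854, -2.4140], [0.0000, 3.6389, 0.0758], [0.0000, 0.0000, 2.8577]]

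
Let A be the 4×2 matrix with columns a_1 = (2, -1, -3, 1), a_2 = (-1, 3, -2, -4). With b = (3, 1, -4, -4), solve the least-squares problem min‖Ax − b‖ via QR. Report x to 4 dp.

a_1 = (2, -1, -3, 1); ‖a_1‖ = 3.8730, so q_1 = (0.5164, -0.2582, -0.7746, 0.2582).
q_1·a_2 = 0.5164·(-1) + (-0.2582)·3 + (-0.7746)·(-2) + 0.2582·(-4) = -0.7746.
u_2 = a_2 + 0.7746·q_1 = (-0.6000, 2.8000, -2.6000, -3.8000).
‖u_2‖ = 5.4222, so q_2 = (-0.1107, 0.5164, -0.4795, -0.7008).
Qᵀb = (3.3566, 4.9058).
Back-substitute: x_2 = 4.9058/5.4222 = 0.9048.
x_1 = (3.3566 + 0.7746·0.9048)/3.8730 = 1.0476.

x = (1.0476, 0.9048)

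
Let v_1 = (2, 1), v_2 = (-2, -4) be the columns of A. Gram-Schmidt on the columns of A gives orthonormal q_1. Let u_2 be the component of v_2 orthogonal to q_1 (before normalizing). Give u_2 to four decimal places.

u_2 = (1.2000, -2.4000)

q_1 = v_1/‖v_1‖ = (2, 1)/2.2361 = (0.8944, 0.4472).
r_{12} = q_1·v_2 = -3.5777.
u_2 = v_2 + 3.5777·q_1 = (1.2000, -2.4000).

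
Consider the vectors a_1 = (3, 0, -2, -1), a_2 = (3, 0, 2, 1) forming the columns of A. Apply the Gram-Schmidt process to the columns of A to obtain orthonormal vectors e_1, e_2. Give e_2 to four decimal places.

e_1 = a_1/‖a_1‖ = (3, 0, -2, -1)/3.7417 = (0.8018, 0.0000, -0.5345, -0.2673).
r_{12} = e_1·a_2 = 1.0690.
u_2 = a_2 − 1.0690·e_1 = (2.1429, 0.0000, 2.5714, 1.2857).
‖u_2‖ = 3.5857, so e_2 = (0.5976, 0.0000, 0.7171, 0.3586).

e_2 = (0.5976, 0.0000, 0.7171, 0.3586)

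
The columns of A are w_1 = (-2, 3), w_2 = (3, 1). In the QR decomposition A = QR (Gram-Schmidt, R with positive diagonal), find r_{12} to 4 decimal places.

w_1 = (-2, 3); ‖w_1‖ = 3.6056, so q_1 = (-0.5547, 0.8321).
r_{12} = q_1·w_2 = -0.8321.

r_{12} = -0.8321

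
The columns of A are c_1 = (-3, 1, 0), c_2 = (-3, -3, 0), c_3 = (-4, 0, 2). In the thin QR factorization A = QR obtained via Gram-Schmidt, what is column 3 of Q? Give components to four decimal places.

q_1 = c_1/‖c_1‖ = (-3, 1, 0)/3.1623 = (-0.9487, 0.3162, 0.0000).
r_{12} = q_1·c_2 = 1.8974.
u_2 = c_2 − 1.8974·q_1 = (-1.2000, -3.6000, 0.0000).
‖u_2‖ = 3.7947, so q_2 = (-0.3162, -0.9487, 0.0000).
r_{13} = q_1·c_3 = 3.7947; r_{23} = q_2·c_3 = 1.2649.
u_3 = c_3 − 3.7947·q_1 − 1.2649·q_2 = (0.0000, 0.0000, 2.0000).
‖u_3‖ = 2.0000, so q_3 = (0.0000, 0.0000, 1.0000).

q_3 = (0.0000, 0.0000, 1.0000)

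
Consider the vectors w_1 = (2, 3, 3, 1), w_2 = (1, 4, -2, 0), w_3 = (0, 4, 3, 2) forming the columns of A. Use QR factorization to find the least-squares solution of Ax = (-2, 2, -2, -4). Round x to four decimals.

x = (-0.6912, 0.6903, 0.1032)

q_1 = w_1/‖w_1‖ = (2, 3, 3, 1)/4.7958 = (0.4170, 0.6255, 0.6255, 0.2085).
r_{12} = q_1·w_2 = 1.6681.
u_2 = w_2 − 1.6681·q_1 = (0.3043, 2.9565, -3.0435, -0.3478).
‖u_2‖ = 4.2682, so q_2 = (0.0713, 0.6927, -0.7131, -0.0815).
r_{13} = q_1·w_3 = 4.7958; r_{23} = q_2·w_3 = 0.4686.
u_3 = w_3 − 4.7958·q_1 − 0.4686·q_2 = (-2.0334, 0.6754, 0.3341, 1.0382).
‖u_3‖ = 2.4043, so q_3 = (-0.8458, 0.2809, 0.1390, 0.4318).
Qᵀb = (-1.6681, 2.9949, 0.2482).
Back-substitute: x_3 = 0.2482/2.4043 = 0.1032.
x_2 = (2.9949 − 0.4686·0.1032)/4.2682 = 0.6903.
x_1 = (-1.6681 − 1.6681·0.6903 − 4.7958·0.1032)/4.7958 = -0.6912.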